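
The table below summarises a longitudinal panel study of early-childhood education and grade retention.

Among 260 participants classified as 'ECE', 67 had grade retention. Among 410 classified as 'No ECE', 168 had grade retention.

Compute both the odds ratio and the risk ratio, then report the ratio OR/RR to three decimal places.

0.795

From the description: a = 67, b = 193, c = 168, d = 242.
OR = (67·242)/(193·168) = 16214/32424 = 0.50006
Risk in exposed = 67/260 = 0.25769; risk in unexposed = 168/410 = 0.40976; RR = 0.62889
OR/RR = 0.50006 / 0.62889 = 0.79515
The outcome is not rare, so the OR lies further from 1 than the RR.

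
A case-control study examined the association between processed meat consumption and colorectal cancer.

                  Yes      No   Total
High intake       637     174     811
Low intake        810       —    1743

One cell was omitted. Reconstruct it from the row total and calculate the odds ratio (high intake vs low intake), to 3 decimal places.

The missing cell is in the unexposed row: 1743 − 810 = 933.
So a = 637, b = 174, c = 810, d = 933.
OR = (a·d)/(b·c) = (637 × 933) / (174 × 810) = 594321 / 140940 = 4.21684

4.217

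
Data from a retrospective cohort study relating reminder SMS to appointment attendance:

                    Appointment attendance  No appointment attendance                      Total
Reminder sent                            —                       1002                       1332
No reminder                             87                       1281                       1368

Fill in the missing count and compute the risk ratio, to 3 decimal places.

The missing cell is in the exposed row: 1332 − 1002 = 330.
So a = 330, b = 1002, c = 87, d = 1281.
RR = [a/(a+b)] / [c/(c+d)] = (330/1332) / (87/1368) = 0.24775/0.06360 = 3.89562

3.896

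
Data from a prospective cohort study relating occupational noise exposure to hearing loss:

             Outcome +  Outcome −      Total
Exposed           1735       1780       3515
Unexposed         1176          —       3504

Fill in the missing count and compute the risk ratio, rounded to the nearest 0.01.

The missing cell is in the unexposed row: 3504 − 1176 = 2328.
So a = 1735, b = 1780, c = 1176, d = 2328.
RR = [a/(a+b)] / [c/(c+d)] = (1735/3515) / (1176/3504) = 0.49360/0.33562 = 1.47072

1.47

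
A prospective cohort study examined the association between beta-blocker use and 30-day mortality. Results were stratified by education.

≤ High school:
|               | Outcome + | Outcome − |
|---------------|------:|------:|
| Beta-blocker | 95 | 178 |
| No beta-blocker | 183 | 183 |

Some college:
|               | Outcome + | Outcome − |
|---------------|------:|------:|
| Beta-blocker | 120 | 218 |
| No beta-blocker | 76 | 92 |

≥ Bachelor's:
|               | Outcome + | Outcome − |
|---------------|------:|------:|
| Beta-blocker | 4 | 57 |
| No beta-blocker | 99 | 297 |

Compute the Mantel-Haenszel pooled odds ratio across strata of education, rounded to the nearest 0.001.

OR_MH = Σ(aᵢdᵢ/nᵢ) / Σ(bᵢcᵢ/nᵢ), where nᵢ is the stratum total.
Stratum 1 (≤ High school): n = 639; a·d/n = 95·183/639 = 27.2066; b·c/n = 178·183/639 = 50.9765
Stratum 2 (Some college): n = 506; a·d/n = 120·92/506 = 21.8182; b·c/n = 218·76/506 = 32.7431
Stratum 3 (≥ Bachelor's): n = 457; a·d/n = 4·297/457 = 2.5996; b·c/n = 57·99/457 = 12.3479
OR_MH = (27.2066 + 21.8182 + 2.5996) / (50.9765 + 32.7431 + 12.3479) = 51.6243 / 96.0675 = 0.53738

0.537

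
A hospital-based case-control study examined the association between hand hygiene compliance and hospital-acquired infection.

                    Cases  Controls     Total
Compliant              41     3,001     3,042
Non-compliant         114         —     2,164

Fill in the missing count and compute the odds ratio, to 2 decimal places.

0.25

The missing cell is in the unexposed row: 2164 − 114 = 2050.
So a = 41, b = 3001, c = 114, d = 2050.
OR = (a·d)/(b·c) = (41 × 2050) / (3001 × 114) = 84050 / 342114 = 0.24568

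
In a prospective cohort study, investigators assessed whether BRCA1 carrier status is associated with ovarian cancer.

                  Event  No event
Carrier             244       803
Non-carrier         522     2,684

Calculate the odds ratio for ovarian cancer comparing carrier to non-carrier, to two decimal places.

Cells: a = 244, b = 803, c = 522, d = 2684.
OR = (a·d)/(b·c) = (244 × 2684) / (803 × 522) = 654896 / 419166 = 1.56238
The odds of ovarian cancer are about 1.56 times as high in the carrier group.

1.56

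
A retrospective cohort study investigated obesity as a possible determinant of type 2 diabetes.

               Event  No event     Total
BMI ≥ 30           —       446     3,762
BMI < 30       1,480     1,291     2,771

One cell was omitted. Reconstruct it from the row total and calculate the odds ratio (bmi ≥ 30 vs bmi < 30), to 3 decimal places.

The missing cell is in the exposed row: 3762 − 446 = 3316.
So a = 3316, b = 446, c = 1480, d = 1291.
OR = (a·d)/(b·c) = (3316 × 1291) / (446 × 1480) = 4280956 / 660080 = 6.48551

6.486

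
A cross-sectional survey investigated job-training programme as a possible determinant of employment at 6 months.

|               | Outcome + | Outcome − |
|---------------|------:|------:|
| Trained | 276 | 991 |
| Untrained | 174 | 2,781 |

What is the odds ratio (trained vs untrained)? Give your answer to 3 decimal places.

Cells: a = 276, b = 991, c = 174, d = 2781.
OR = (a·d)/(b·c) = (276 × 2781) / (991 × 174) = 767556 / 172434 = 4.45130
The odds of employment at 6 months are about 4.45 times as high in the trained group.

4.451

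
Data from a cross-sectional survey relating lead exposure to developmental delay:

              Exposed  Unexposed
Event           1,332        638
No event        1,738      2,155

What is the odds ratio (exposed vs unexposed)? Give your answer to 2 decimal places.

2.59

Reading the table with exposure as columns: a = 1332 (Exposed, case), b = 1738 (Exposed, non-case), c = 638 (Unexposed, case), d = 2155.
OR = (a·d)/(b·c) = (1332 × 2155) / (1738 × 638) = 2870460 / 1108844 = 2.58870
The odds of developmental delay are about 2.59 times as high in the exposed group.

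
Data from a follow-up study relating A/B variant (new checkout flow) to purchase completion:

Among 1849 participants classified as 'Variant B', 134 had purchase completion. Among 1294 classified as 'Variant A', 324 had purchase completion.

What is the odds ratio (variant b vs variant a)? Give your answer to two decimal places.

0.23

From the description: a = 134, b = 1715, c = 324, d = 970.
OR = (a·d)/(b·c) = (134 × 970) / (1715 × 324) = 129980 / 555660 = 0.23392
Exposure is associated with lower odds of purchase completion (OR = 0.23 < 1).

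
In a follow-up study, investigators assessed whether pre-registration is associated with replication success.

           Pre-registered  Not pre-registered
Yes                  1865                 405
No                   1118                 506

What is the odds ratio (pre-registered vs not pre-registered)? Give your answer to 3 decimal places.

2.084

Reading the table with exposure as columns: a = 1865 (Pre-registered, case), b = 1118 (Pre-registered, non-case), c = 405 (Not pre-registered, case), d = 506.
OR = (a·d)/(b·c) = (1865 × 506) / (1118 × 405) = 943690 / 452790 = 2.08417
The odds of replication success are about 2.08 times as high in the pre-registered group.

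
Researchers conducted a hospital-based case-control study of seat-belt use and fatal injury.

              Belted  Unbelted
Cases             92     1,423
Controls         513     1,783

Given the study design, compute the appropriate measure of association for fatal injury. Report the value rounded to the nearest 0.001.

Reading the table with exposure as columns: a = 92 (Belted, case), b = 513 (Belted, non-case), c = 1423 (Unbelted, case), d = 1783.
This is a hospital-based case-control study: participants were sampled on outcome status, so risks in the source population cannot be estimated directly — relative risk is not valid here. The odds ratio is the appropriate measure.
OR = (a·d)/(b·c) = (92 × 1783) / (513 × 1423) = 164036 / 729999 = 0.22471

0.225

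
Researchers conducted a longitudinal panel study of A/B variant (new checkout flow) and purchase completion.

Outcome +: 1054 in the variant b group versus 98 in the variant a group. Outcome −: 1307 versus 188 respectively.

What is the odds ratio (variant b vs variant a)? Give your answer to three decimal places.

1.547

From the description: a = 1054, b = 1307, c = 98, d = 188.
OR = (a·d)/(b·c) = (1054 × 188) / (1307 × 98) = 198152 / 128086 = 1.54702
The odds of purchase completion are about 1.55 times as high in the variant b group.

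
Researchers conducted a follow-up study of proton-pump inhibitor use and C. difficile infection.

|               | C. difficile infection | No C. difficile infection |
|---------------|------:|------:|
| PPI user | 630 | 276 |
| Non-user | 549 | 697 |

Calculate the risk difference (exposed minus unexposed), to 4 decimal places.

Cells: a = 630, b = 276, c = 549, d = 697.
Risk in exposed = 630/906 = 0.695364; risk in unexposed = 549/1246 = 0.440610.
Risk difference = 0.695364 − 0.440610 = 0.254754

0.2548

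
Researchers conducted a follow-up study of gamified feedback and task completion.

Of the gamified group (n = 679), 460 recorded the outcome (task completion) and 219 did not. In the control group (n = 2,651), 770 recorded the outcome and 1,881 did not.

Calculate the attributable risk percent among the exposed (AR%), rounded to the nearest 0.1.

57.1

From the description: a = 460, b = 219, c = 770, d = 1881.
Risk in exposed = 460/679 = 0.67747; risk in unexposed = 770/2651 = 0.29046.
RR = 0.67747/0.29046 = 2.33242
AR% = (RR − 1)/RR × 100 = (2.33242 − 1)/2.33242 × 100 = 57.1261%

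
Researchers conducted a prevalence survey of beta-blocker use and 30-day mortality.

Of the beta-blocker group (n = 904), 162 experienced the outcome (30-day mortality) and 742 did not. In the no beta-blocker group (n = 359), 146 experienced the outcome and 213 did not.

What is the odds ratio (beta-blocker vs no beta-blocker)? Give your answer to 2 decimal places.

From the description: a = 162, b = 742, c = 146, d = 213.
OR = (a·d)/(b·c) = (162 × 213) / (742 × 146) = 34506 / 108332 = 0.31852
Exposure is associated with lower odds of 30-day mortality (OR = 0.32 < 1).

0.32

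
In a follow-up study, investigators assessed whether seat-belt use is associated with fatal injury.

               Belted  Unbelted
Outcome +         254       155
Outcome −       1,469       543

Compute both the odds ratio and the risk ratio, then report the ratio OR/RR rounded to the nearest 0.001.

0.912

Reading the table with exposure as columns: a = 254 (Belted, case), b = 1469 (Belted, non-case), c = 155 (Unbelted, case), d = 543.
OR = (254·543)/(1469·155) = 137922/227695 = 0.60573
Risk in exposed = 254/1723 = 0.14742; risk in unexposed = 155/698 = 0.22206; RR = 0.66385
OR/RR = 0.60573 / 0.66385 = 0.91245
The outcome is not rare, so the OR lies further from 1 than the RR.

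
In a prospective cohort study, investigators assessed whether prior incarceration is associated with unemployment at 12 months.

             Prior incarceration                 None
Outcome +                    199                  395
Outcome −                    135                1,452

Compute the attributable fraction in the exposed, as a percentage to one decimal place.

Reading the table with exposure as columns: a = 199 (Prior incarceration, case), b = 135 (Prior incarceration, non-case), c = 395 (None, case), d = 1452.
Risk in exposed = 199/334 = 0.59581; risk in unexposed = 395/1847 = 0.21386.
RR = 0.59581/0.21386 = 2.78597
AR% = (RR − 1)/RR × 100 = (2.78597 − 1)/2.78597 × 100 = 64.1059%

64.1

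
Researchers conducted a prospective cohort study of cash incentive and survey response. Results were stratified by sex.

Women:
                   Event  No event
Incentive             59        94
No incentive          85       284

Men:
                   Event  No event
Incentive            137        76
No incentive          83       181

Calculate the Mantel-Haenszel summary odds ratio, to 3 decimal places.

OR_MH = Σ(aᵢdᵢ/nᵢ) / Σ(bᵢcᵢ/nᵢ), where nᵢ is the stratum total.
Stratum 1 (Women): n = 522; a·d/n = 59·284/522 = 32.0996; b·c/n = 94·85/522 = 15.3065
Stratum 2 (Men): n = 477; a·d/n = 137·181/477 = 51.9853; b·c/n = 76·83/477 = 13.2243
OR_MH = (32.0996 + 51.9853) / (15.3065 + 13.2243) = 84.0849 / 28.5308 = 2.94716

2.947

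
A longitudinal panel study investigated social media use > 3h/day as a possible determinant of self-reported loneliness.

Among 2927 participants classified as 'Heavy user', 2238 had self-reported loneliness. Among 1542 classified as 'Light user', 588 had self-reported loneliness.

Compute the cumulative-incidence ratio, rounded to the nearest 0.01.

2.01

From the description: a = 2238, b = 689, c = 588, d = 954.
Risk in exposed = 2238/2927 = 0.76461; risk in unexposed = 588/1542 = 0.38132.
RR = 0.76461 / 0.38132 = 2.00514
The risk among the exposed is 2.01 times that among the unexposed.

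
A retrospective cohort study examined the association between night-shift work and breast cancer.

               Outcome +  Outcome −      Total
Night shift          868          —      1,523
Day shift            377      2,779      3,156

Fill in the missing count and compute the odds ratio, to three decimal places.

The missing cell is in the exposed row: 1523 − 868 = 655.
So a = 868, b = 655, c = 377, d = 2779.
OR = (a·d)/(b·c) = (868 × 2779) / (655 × 377) = 2412172 / 246935 = 9.76845

9.768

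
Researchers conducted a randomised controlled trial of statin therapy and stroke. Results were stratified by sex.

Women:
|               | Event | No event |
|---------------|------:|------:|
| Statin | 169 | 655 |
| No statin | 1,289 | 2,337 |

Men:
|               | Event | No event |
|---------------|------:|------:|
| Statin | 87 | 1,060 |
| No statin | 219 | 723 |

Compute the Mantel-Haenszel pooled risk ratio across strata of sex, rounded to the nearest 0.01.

0.49

RR_MH = Σ(aᵢ·n₀ᵢ/nᵢ) / Σ(cᵢ·n₁ᵢ/nᵢ), with n₁ᵢ = aᵢ+bᵢ (exposed), n₀ᵢ = cᵢ+dᵢ (unexposed), nᵢ = n₁ᵢ+n₀ᵢ.
Stratum 1 (Women): n₁ = 824, n₀ = 3626, n = 4450; a·n₀/n = 169·3626/4450 = 137.7065; c·n₁/n = 1289·824/4450 = 238.6822
Stratum 2 (Men): n₁ = 1147, n₀ = 942, n = 2089; a·n₀/n = 87·942/2089 = 39.2312; c·n₁/n = 219·1147/2089 = 120.2456
RR_MH = (137.7065 + 39.2312) / (238.6822 + 120.2456) = 176.9377 / 358.9278 = 0.49296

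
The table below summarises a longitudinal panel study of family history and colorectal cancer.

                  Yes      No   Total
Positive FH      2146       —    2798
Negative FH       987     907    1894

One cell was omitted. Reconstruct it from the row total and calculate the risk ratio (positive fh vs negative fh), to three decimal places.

1.472

The missing cell is in the exposed row: 2798 − 2146 = 652.
So a = 2146, b = 652, c = 987, d = 907.
RR = [a/(a+b)] / [c/(c+d)] = (2146/2798) / (987/1894) = 0.76698/0.52112 = 1.47179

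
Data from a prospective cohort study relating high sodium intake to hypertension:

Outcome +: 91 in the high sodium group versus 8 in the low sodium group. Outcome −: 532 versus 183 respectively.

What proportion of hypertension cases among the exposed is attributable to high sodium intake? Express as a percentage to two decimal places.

71.33

From the description: a = 91, b = 532, c = 8, d = 183.
Risk in exposed = 91/623 = 0.14607; risk in unexposed = 8/191 = 0.04188.
RR = 0.14607/0.04188 = 3.48736
AR% = (RR − 1)/RR × 100 = (3.48736 − 1)/3.48736 × 100 = 71.3250%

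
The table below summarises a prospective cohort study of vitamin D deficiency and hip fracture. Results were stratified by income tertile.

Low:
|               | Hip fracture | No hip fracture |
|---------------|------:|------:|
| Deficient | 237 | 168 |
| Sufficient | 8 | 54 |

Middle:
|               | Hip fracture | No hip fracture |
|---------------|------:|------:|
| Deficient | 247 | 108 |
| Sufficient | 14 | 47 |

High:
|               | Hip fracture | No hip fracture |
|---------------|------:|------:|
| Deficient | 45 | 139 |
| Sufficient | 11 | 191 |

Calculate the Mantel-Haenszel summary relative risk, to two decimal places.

RR_MH = Σ(aᵢ·n₀ᵢ/nᵢ) / Σ(cᵢ·n₁ᵢ/nᵢ), with n₁ᵢ = aᵢ+bᵢ (exposed), n₀ᵢ = cᵢ+dᵢ (unexposed), nᵢ = n₁ᵢ+n₀ᵢ.
Stratum 1 (Low): n₁ = 405, n₀ = 62, n = 467; a·n₀/n = 237·62/467 = 31.4647; c·n₁/n = 8·405/467 = 6.9379
Stratum 2 (Middle): n₁ = 355, n₀ = 61, n = 416; a·n₀/n = 247·61/416 = 36.2188; c·n₁/n = 14·355/416 = 11.9471
Stratum 3 (High): n₁ = 184, n₀ = 202, n = 386; a·n₀/n = 45·202/386 = 23.5492; c·n₁/n = 11·184/386 = 5.2435
RR_MH = (31.4647 + 36.2188 + 23.5492) / (6.9379 + 11.9471 + 5.2435) = 91.2326 / 24.1285 = 3.78111

3.78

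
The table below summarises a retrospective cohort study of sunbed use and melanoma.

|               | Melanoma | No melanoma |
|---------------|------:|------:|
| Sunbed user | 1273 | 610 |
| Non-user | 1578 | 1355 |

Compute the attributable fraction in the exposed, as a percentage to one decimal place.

20.4

Cells: a = 1273, b = 610, c = 1578, d = 1355.
Risk in exposed = 1273/1883 = 0.67605; risk in unexposed = 1578/2933 = 0.53802.
RR = 0.67605/0.53802 = 1.25656
AR% = (RR − 1)/RR × 100 = (1.25656 − 1)/1.25656 × 100 = 20.4176%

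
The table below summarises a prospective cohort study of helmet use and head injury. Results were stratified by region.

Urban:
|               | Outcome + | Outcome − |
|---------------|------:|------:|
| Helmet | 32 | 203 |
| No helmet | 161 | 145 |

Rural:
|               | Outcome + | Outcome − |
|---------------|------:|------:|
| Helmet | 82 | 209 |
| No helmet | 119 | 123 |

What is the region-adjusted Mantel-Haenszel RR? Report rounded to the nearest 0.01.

0.41

RR_MH = Σ(aᵢ·n₀ᵢ/nᵢ) / Σ(cᵢ·n₁ᵢ/nᵢ), with n₁ᵢ = aᵢ+bᵢ (exposed), n₀ᵢ = cᵢ+dᵢ (unexposed), nᵢ = n₁ᵢ+n₀ᵢ.
Stratum 1 (Urban): n₁ = 235, n₀ = 306, n = 541; a·n₀/n = 32·306/541 = 18.0998; c·n₁/n = 161·235/541 = 69.9353
Stratum 2 (Rural): n₁ = 291, n₀ = 242, n = 533; a·n₀/n = 82·242/533 = 37.2308; c·n₁/n = 119·291/533 = 64.9700
RR_MH = (18.0998 + 37.2308) / (69.9353 + 64.9700) = 55.3306 / 134.9053 = 0.41014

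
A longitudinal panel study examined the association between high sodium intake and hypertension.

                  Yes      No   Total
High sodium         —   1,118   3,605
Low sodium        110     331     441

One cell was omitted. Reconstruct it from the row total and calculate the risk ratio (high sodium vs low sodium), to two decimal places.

2.77

The missing cell is in the exposed row: 3605 − 1118 = 2487.
So a = 2487, b = 1118, c = 110, d = 331.
RR = [a/(a+b)] / [c/(c+d)] = (2487/3605) / (110/441) = 0.68988/0.24943 = 2.76577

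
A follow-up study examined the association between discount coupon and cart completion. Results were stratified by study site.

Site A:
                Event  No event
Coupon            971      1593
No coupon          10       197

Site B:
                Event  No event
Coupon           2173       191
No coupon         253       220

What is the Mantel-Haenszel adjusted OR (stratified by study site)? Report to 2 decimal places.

10.43

OR_MH = Σ(aᵢdᵢ/nᵢ) / Σ(bᵢcᵢ/nᵢ), where nᵢ is the stratum total.
Stratum 1 (Site A): n = 2771; a·d/n = 971·197/2771 = 69.0318; b·c/n = 1593·10/2771 = 5.7488
Stratum 2 (Site B): n = 2837; a·d/n = 2173·220/2837 = 168.5090; b·c/n = 191·253/2837 = 17.0331
OR_MH = (69.0318 + 168.5090) / (5.7488 + 17.0331) = 237.5407 / 22.7820 = 10.42670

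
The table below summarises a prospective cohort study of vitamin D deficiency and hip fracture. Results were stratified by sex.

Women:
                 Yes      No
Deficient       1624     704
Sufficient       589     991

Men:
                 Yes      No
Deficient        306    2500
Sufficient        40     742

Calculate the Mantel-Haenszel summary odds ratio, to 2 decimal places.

OR_MH = Σ(aᵢdᵢ/nᵢ) / Σ(bᵢcᵢ/nᵢ), where nᵢ is the stratum total.
Stratum 1 (Women): n = 3908; a·d/n = 1624·991/3908 = 411.8178; b·c/n = 704·589/3908 = 106.1044
Stratum 2 (Men): n = 3588; a·d/n = 306·742/3588 = 63.2809; b·c/n = 2500·40/3588 = 27.8707
OR_MH = (411.8178 + 63.2809) / (106.1044 + 27.8707) = 475.0987 / 133.9751 = 3.54617

3.55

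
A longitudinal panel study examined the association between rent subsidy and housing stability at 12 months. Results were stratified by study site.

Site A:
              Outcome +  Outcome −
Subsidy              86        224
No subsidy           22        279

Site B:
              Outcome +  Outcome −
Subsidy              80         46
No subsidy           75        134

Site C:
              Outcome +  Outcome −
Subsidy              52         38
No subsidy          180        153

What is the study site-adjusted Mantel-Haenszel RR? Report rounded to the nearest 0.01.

1.72

RR_MH = Σ(aᵢ·n₀ᵢ/nᵢ) / Σ(cᵢ·n₁ᵢ/nᵢ), with n₁ᵢ = aᵢ+bᵢ (exposed), n₀ᵢ = cᵢ+dᵢ (unexposed), nᵢ = n₁ᵢ+n₀ᵢ.
Stratum 1 (Site A): n₁ = 310, n₀ = 301, n = 611; a·n₀/n = 86·301/611 = 42.3666; c·n₁/n = 22·310/611 = 11.1620
Stratum 2 (Site B): n₁ = 126, n₀ = 209, n = 335; a·n₀/n = 80·209/335 = 49.9104; c·n₁/n = 75·126/335 = 28.2090
Stratum 3 (Site C): n₁ = 90, n₀ = 333, n = 423; a·n₀/n = 52·333/423 = 40.9362; c·n₁/n = 180·90/423 = 38.2979
RR_MH = (42.3666 + 49.9104 + 40.9362) / (11.1620 + 28.2090 + 38.2979) = 133.2132 / 77.6689 = 1.71514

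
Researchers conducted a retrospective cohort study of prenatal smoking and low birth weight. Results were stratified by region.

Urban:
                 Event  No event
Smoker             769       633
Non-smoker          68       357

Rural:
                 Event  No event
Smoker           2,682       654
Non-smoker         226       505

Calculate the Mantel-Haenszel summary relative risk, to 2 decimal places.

RR_MH = Σ(aᵢ·n₀ᵢ/nᵢ) / Σ(cᵢ·n₁ᵢ/nᵢ), with n₁ᵢ = aᵢ+bᵢ (exposed), n₀ᵢ = cᵢ+dᵢ (unexposed), nᵢ = n₁ᵢ+n₀ᵢ.
Stratum 1 (Urban): n₁ = 1402, n₀ = 425, n = 1827; a·n₀/n = 769·425/1827 = 178.8862; c·n₁/n = 68·1402/1827 = 52.1817
Stratum 2 (Rural): n₁ = 3336, n₀ = 731, n = 4067; a·n₀/n = 2682·731/4067 = 482.0610; c·n₁/n = 226·3336/4067 = 185.3789
RR_MH = (178.8862 + 482.0610) / (52.1817 + 185.3789) = 660.9471 / 237.5606 = 2.78223

2.78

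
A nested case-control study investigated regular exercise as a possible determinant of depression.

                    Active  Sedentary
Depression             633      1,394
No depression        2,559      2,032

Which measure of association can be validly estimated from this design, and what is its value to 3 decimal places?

Reading the table with exposure as columns: a = 633 (Active, case), b = 2559 (Active, non-case), c = 1394 (Sedentary, case), d = 2032.
This is a nested case-control study: participants were sampled on outcome status, so risks in the source population cannot be estimated directly — relative risk is not valid here. The odds ratio is the appropriate measure.
OR = (a·d)/(b·c) = (633 × 2032) / (2559 × 1394) = 1286256 / 3567246 = 0.36057

0.361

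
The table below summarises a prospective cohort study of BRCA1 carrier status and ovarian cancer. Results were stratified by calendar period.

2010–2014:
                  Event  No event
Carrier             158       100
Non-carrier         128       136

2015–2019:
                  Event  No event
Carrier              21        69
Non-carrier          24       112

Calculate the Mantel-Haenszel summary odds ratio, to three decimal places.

OR_MH = Σ(aᵢdᵢ/nᵢ) / Σ(bᵢcᵢ/nᵢ), where nᵢ is the stratum total.
Stratum 1 (2010–2014): n = 522; a·d/n = 158·136/522 = 41.1648; b·c/n = 100·128/522 = 24.5211
Stratum 2 (2015–2019): n = 226; a·d/n = 21·112/226 = 10.4071; b·c/n = 69·24/226 = 7.3274
OR_MH = (41.1648 + 10.4071) / (24.5211 + 7.3274) = 51.5718 / 31.8485 = 1.61929

1.619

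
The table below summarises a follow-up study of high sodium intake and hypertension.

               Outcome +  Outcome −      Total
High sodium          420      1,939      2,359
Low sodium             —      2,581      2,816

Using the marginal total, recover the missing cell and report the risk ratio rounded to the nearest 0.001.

2.133

The missing cell is in the unexposed row: 2816 − 2581 = 235.
So a = 420, b = 1939, c = 235, d = 2581.
RR = [a/(a+b)] / [c/(c+d)] = (420/2359) / (235/2816) = 0.17804/0.08345 = 2.13347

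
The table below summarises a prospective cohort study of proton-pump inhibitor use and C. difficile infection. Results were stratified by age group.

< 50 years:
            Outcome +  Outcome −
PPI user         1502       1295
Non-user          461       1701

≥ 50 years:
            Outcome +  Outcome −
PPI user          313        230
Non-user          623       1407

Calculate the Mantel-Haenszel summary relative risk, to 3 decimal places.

2.303

RR_MH = Σ(aᵢ·n₀ᵢ/nᵢ) / Σ(cᵢ·n₁ᵢ/nᵢ), with n₁ᵢ = aᵢ+bᵢ (exposed), n₀ᵢ = cᵢ+dᵢ (unexposed), nᵢ = n₁ᵢ+n₀ᵢ.
Stratum 1 (< 50 years): n₁ = 2797, n₀ = 2162, n = 4959; a·n₀/n = 1502·2162/4959 = 654.8344; c·n₁/n = 461·2797/4959 = 260.0155
Stratum 2 (≥ 50 years): n₁ = 543, n₀ = 2030, n = 2573; a·n₀/n = 313·2030/2573 = 246.9452; c·n₁/n = 623·543/2573 = 131.4765
RR_MH = (654.8344 + 246.9452) / (260.0155 + 131.4765) = 901.7796 / 391.4920 = 2.30344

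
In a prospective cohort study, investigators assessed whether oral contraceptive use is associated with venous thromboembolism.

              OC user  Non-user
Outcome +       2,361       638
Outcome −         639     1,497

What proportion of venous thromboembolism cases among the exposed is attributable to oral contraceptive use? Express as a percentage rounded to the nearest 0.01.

62.03

Reading the table with exposure as columns: a = 2361 (OC user, case), b = 639 (OC user, non-case), c = 638 (Non-user, case), d = 1497.
Risk in exposed = 2361/3000 = 0.78700; risk in unexposed = 638/2135 = 0.29883.
RR = 0.78700/0.29883 = 2.63361
AR% = (RR − 1)/RR × 100 = (2.63361 − 1)/2.63361 × 100 = 62.0293%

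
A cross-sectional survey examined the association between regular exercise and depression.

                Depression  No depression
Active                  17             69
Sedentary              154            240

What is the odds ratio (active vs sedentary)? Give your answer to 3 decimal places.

Cells: a = 17, b = 69, c = 154, d = 240.
OR = (a·d)/(b·c) = (17 × 240) / (69 × 154) = 4080 / 10626 = 0.38396
Exposure is associated with lower odds of depression (OR = 0.38 < 1).

0.384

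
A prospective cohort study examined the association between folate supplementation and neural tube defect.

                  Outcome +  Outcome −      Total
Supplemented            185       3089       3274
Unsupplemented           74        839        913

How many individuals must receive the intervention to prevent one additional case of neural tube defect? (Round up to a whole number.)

Risk in treated group = 185/3274 = 0.05651; risk in control = 74/913 = 0.08105.
Absolute risk reduction = 0.08105 − 0.05651 = 0.02455
NNT = 1 / ARR = 1 / 0.02455 = 40.740 → round up → 41

41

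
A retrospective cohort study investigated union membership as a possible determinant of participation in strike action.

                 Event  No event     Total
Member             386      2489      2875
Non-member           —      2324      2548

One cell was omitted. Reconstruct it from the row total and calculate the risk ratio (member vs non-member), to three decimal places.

The missing cell is in the unexposed row: 2548 − 2324 = 224.
So a = 386, b = 2489, c = 224, d = 2324.
RR = [a/(a+b)] / [c/(c+d)] = (386/2875) / (224/2548) = 0.13426/0.08791 = 1.52722

1.527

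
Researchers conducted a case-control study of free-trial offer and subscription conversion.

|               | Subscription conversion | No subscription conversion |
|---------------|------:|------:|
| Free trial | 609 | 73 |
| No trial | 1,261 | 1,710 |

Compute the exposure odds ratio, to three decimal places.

11.313

Cells: a = 609, b = 73, c = 1261, d = 1710.
OR = (a·d)/(b·c) = (609 × 1710) / (73 × 1261) = 1041390 / 92053 = 11.31294
The odds of subscription conversion are about 11.31 times as high in the free trial group.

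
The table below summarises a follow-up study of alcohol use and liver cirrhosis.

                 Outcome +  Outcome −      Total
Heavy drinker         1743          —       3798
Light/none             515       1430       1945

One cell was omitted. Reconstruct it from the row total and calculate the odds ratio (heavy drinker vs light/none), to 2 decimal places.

The missing cell is in the exposed row: 3798 − 1743 = 2055.
So a = 1743, b = 2055, c = 515, d = 1430.
OR = (a·d)/(b·c) = (1743 × 1430) / (2055 × 515) = 2492490 / 1058325 = 2.35513

2.36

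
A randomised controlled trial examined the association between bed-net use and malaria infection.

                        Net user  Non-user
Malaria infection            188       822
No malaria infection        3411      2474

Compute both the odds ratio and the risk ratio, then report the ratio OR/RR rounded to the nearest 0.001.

Reading the table with exposure as columns: a = 188 (Net user, case), b = 3411 (Net user, non-case), c = 822 (Non-user, case), d = 2474.
OR = (188·2474)/(3411·822) = 465112/2803842 = 0.16588
Risk in exposed = 188/3599 = 0.05224; risk in unexposed = 822/3296 = 0.24939; RR = 0.20946
OR/RR = 0.16588 / 0.20946 = 0.79198
The outcome is not rare, so the OR lies further from 1 than the RR.

0.792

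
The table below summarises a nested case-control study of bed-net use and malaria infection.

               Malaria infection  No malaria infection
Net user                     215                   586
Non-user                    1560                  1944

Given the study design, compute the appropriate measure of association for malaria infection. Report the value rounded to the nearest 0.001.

0.457

Cells: a = 215, b = 586, c = 1560, d = 1944.
This is a nested case-control study: participants were sampled on outcome status, so risks in the source population cannot be estimated directly — relative risk is not valid here. The odds ratio is the appropriate measure.
OR = (a·d)/(b·c) = (215 × 1944) / (586 × 1560) = 417960 / 914160 = 0.45721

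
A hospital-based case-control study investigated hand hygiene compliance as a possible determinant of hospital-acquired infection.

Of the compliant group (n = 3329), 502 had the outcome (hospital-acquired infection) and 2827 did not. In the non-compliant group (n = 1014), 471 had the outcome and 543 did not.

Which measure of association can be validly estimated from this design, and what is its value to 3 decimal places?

0.205

From the description: a = 502, b = 2827, c = 471, d = 543.
This is a hospital-based case-control study: participants were sampled on outcome status, so risks in the source population cannot be estimated directly — relative risk is not valid here. The odds ratio is the appropriate measure.
OR = (a·d)/(b·c) = (502 × 543) / (2827 × 471) = 272586 / 1331517 = 0.20472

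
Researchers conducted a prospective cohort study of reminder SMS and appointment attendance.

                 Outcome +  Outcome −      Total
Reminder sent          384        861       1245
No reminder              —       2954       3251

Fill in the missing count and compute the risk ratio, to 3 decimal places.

The missing cell is in the unexposed row: 3251 − 2954 = 297.
So a = 384, b = 861, c = 297, d = 2954.
RR = [a/(a+b)] / [c/(c+d)] = (384/1245) / (297/3251) = 0.30843/0.09136 = 3.37616

3.376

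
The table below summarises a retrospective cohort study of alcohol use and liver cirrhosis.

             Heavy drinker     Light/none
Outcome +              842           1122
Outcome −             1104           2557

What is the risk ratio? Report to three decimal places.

1.419

Reading the table with exposure as columns: a = 842 (Heavy drinker, case), b = 1104 (Heavy drinker, non-case), c = 1122 (Light/none, case), d = 2557.
Risk in exposed = 842/1946 = 0.43268; risk in unexposed = 1122/3679 = 0.30497.
RR = 0.43268 / 0.30497 = 1.41875
The risk among the exposed is 1.42 times that among the unexposed.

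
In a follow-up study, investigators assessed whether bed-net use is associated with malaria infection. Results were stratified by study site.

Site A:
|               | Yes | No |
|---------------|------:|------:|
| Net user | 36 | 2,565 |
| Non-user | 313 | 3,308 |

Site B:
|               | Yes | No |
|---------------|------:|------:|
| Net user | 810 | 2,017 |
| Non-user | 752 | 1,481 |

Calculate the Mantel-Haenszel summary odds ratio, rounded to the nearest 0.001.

OR_MH = Σ(aᵢdᵢ/nᵢ) / Σ(bᵢcᵢ/nᵢ), where nᵢ is the stratum total.
Stratum 1 (Site A): n = 6222; a·d/n = 36·3308/6222 = 19.1398; b·c/n = 2565·313/6222 = 129.0333
Stratum 2 (Site B): n = 5060; a·d/n = 810·1481/5060 = 237.0771; b·c/n = 2017·752/5060 = 299.7597
OR_MH = (19.1398 + 237.0771) / (129.0333 + 299.7597) = 256.2169 / 428.7930 = 0.59753

0.598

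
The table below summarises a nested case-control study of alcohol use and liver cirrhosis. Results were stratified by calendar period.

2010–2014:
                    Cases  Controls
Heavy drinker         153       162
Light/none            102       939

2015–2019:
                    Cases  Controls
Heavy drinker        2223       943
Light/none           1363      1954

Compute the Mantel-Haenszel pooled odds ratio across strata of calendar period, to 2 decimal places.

3.69

OR_MH = Σ(aᵢdᵢ/nᵢ) / Σ(bᵢcᵢ/nᵢ), where nᵢ is the stratum total.
Stratum 1 (2010–2014): n = 1356; a·d/n = 153·939/1356 = 105.9491; b·c/n = 162·102/1356 = 12.1858
Stratum 2 (2015–2019): n = 6483; a·d/n = 2223·1954/6483 = 670.0204; b·c/n = 943·1363/6483 = 198.2584
OR_MH = (105.9491 + 670.0204) / (12.1858 + 198.2584) = 775.9695 / 210.4442 = 3.68729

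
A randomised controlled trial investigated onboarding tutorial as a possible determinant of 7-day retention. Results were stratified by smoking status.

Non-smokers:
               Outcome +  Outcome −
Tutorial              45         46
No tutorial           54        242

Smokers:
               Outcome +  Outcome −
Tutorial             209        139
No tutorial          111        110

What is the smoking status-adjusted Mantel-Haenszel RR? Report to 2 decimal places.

1.43

RR_MH = Σ(aᵢ·n₀ᵢ/nᵢ) / Σ(cᵢ·n₁ᵢ/nᵢ), with n₁ᵢ = aᵢ+bᵢ (exposed), n₀ᵢ = cᵢ+dᵢ (unexposed), nᵢ = n₁ᵢ+n₀ᵢ.
Stratum 1 (Non-smokers): n₁ = 91, n₀ = 296, n = 387; a·n₀/n = 45·296/387 = 34.4186; c·n₁/n = 54·91/387 = 12.6977
Stratum 2 (Smokers): n₁ = 348, n₀ = 221, n = 569; a·n₀/n = 209·221/569 = 81.1757; c·n₁/n = 111·348/569 = 67.8875
RR_MH = (34.4186 + 81.1757) / (12.6977 + 67.8875) = 115.5944 / 80.5852 = 1.43444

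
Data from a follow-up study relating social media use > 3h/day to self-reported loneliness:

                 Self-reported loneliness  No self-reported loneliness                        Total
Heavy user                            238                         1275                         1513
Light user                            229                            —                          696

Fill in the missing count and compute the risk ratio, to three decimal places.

The missing cell is in the unexposed row: 696 − 229 = 467.
So a = 238, b = 1275, c = 229, d = 467.
RR = [a/(a+b)] / [c/(c+d)] = (238/1513) / (229/696) = 0.15730/0.32902 = 0.47809

0.478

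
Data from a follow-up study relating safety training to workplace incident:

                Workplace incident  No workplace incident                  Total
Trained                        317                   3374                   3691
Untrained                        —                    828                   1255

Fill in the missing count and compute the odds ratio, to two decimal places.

0.18

The missing cell is in the unexposed row: 1255 − 828 = 427.
So a = 317, b = 3374, c = 427, d = 828.
OR = (a·d)/(b·c) = (317 × 828) / (3374 × 427) = 262476 / 1440698 = 0.18219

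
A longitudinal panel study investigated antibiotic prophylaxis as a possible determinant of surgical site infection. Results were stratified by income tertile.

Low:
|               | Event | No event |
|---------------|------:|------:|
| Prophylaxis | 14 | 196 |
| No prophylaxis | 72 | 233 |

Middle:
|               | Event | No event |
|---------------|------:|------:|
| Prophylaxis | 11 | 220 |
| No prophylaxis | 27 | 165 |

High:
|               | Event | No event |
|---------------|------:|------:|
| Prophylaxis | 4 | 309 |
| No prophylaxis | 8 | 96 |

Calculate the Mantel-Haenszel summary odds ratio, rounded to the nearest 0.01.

0.24

OR_MH = Σ(aᵢdᵢ/nᵢ) / Σ(bᵢcᵢ/nᵢ), where nᵢ is the stratum total.
Stratum 1 (Low): n = 515; a·d/n = 14·233/515 = 6.3340; b·c/n = 196·72/515 = 27.4019
Stratum 2 (Middle): n = 423; a·d/n = 11·165/423 = 4.2908; b·c/n = 220·27/423 = 14.0426
Stratum 3 (High): n = 417; a·d/n = 4·96/417 = 0.9209; b·c/n = 309·8/417 = 5.9281
OR_MH = (6.3340 + 4.2908 + 0.9209) / (27.4019 + 14.0426 + 5.9281) = 11.5456 / 47.3726 = 0.24372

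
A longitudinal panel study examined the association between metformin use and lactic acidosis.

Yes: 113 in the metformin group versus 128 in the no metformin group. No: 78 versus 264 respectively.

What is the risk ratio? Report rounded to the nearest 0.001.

1.812

From the description: a = 113, b = 78, c = 128, d = 264.
Risk in exposed = 113/191 = 0.59162; risk in unexposed = 128/392 = 0.32653.
RR = 0.59162 / 0.32653 = 1.81185
The risk among the exposed is 1.81 times that among the unexposed.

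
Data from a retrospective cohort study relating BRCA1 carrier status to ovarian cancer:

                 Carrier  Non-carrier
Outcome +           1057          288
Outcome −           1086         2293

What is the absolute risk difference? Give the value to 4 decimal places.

Reading the table with exposure as columns: a = 1057 (Carrier, case), b = 1086 (Carrier, non-case), c = 288 (Non-carrier, case), d = 2293.
Risk in exposed = 1057/2143 = 0.493234; risk in unexposed = 288/2581 = 0.111585.
Risk difference = 0.493234 − 0.111585 = 0.381649

0.3816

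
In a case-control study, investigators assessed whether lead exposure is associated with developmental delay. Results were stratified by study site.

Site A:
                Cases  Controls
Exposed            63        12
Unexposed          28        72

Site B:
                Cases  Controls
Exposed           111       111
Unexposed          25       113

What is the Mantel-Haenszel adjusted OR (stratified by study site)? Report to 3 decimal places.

6.311

OR_MH = Σ(aᵢdᵢ/nᵢ) / Σ(bᵢcᵢ/nᵢ), where nᵢ is the stratum total.
Stratum 1 (Site A): n = 175; a·d/n = 63·72/175 = 25.9200; b·c/n = 12·28/175 = 1.9200
Stratum 2 (Site B): n = 360; a·d/n = 111·113/360 = 34.8417; b·c/n = 111·25/360 = 7.7083
OR_MH = (25.9200 + 34.8417) / (1.9200 + 7.7083) = 60.7617 / 9.6283 = 6.31071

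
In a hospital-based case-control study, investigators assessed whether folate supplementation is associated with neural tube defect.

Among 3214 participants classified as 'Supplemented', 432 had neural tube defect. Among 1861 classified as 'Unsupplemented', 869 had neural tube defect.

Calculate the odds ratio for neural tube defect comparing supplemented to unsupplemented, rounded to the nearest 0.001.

From the description: a = 432, b = 2782, c = 869, d = 992.
OR = (a·d)/(b·c) = (432 × 992) / (2782 × 869) = 428544 / 2417558 = 0.17726
Exposure is associated with lower odds of neural tube defect (OR = 0.18 < 1).

0.177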